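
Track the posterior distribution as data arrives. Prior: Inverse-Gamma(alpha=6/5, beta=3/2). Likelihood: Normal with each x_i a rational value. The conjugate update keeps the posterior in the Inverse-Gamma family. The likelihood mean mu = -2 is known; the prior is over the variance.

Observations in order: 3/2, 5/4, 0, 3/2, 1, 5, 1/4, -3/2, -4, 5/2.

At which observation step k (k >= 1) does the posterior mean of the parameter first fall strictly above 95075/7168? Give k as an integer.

obs 1: x=3/2 → posterior Inverse-Gamma(17/10, 61/8)
obs 2: x=5/4 → posterior Inverse-Gamma(11/5, 413/32)
obs 3: x=0 → posterior Inverse-Gamma(27/10, 477/32)
obs 4: x=3/2 → posterior Inverse-Gamma(16/5, 673/32)
obs 5: x=1 → posterior Inverse-Gamma(37/10, 817/32)
obs 6: x=5 → posterior Inverse-Gamma(21/5, 1601/32)
obs 7: x=1/4 → posterior Inverse-Gamma(47/10, 841/16)
obs 8: x=-3/2 → posterior Inverse-Gamma(26/5, 843/16)
obs 9: x=-4 → posterior Inverse-Gamma(57/10, 875/16)
obs 10: x=5/2 → posterior Inverse-Gamma(31/5, 1037/16)

k = 6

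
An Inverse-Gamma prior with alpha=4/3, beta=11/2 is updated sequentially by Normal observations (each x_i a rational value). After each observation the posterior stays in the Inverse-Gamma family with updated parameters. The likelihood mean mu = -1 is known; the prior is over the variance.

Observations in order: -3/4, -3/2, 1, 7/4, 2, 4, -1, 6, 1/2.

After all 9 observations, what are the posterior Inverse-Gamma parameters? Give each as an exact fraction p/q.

obs 1: x=-3/4 → posterior Inverse-Gamma(11/6, 177/32)
obs 2: x=-3/2 → posterior Inverse-Gamma(7/3, 181/32)
obs 3: x=1 → posterior Inverse-Gamma(17/6, 245/32)
obs 4: x=7/4 → posterior Inverse-Gamma(10/3, 183/16)
obs 5: x=2 → posterior Inverse-Gamma(23/6, 255/16)
obs 6: x=4 → posterior Inverse-Gamma(13/3, 455/16)
obs 7: x=-1 → posterior Inverse-Gamma(29/6, 455/16)
obs 8: x=6 → posterior Inverse-Gamma(16/3, 847/16)
obs 9: x=1/2 → posterior Inverse-Gamma(35/6, 865/16)

alpha=35/6, beta=865/16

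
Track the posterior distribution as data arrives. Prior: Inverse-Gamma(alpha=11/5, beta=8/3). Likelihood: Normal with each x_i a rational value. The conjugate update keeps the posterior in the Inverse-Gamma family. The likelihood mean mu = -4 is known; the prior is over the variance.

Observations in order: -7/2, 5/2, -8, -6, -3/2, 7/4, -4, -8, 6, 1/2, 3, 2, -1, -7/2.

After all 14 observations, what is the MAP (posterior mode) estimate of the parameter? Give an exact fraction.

81035/4896

obs 1: x=-7/2 → posterior Inverse-Gamma(27/10, 67/24)
obs 2: x=5/2 → posterior Inverse-Gamma(16/5, 287/12)
obs 3: x=-8 → posterior Inverse-Gamma(37/10, 383/12)
obs 4: x=-6 → posterior Inverse-Gamma(21/5, 407/12)
obs 5: x=-3/2 → posterior Inverse-Gamma(47/10, 889/24)
obs 6: x=7/4 → posterior Inverse-Gamma(26/5, 5143/96)
obs 7: x=-4 → posterior Inverse-Gamma(57/10, 5143/96)
obs 8: x=-8 → posterior Inverse-Gamma(31/5, 5911/96)
obs 9: x=6 → posterior Inverse-Gamma(67/10, 10711/96)
obs 10: x=1/2 → posterior Inverse-Gamma(36/5, 11683/96)
obs 11: x=3 → posterior Inverse-Gamma(77/10, 14035/96)
obs 12: x=2 → posterior Inverse-Gamma(41/5, 15763/96)
obs 13: x=-1 → posterior Inverse-Gamma(87/10, 16195/96)
obs 14: x=-7/2 → posterior Inverse-Gamma(46/5, 16207/96)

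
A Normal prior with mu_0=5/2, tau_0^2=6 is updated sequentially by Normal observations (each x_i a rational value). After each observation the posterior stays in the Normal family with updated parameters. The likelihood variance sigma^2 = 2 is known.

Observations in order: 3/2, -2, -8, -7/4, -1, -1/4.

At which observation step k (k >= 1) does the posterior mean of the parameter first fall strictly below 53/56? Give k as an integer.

k = 2

obs 1: x=3/2 → posterior Normal(7/4, 3/2)
obs 2: x=-2 → posterior Normal(1/7, 6/7)
obs 3: x=-8 → posterior Normal(-23/10, 3/5)
obs 4: x=-7/4 → posterior Normal(-113/52, 6/13)
obs 5: x=-1 → posterior Normal(-125/64, 3/8)
obs 6: x=-1/4 → posterior Normal(-32/19, 6/19)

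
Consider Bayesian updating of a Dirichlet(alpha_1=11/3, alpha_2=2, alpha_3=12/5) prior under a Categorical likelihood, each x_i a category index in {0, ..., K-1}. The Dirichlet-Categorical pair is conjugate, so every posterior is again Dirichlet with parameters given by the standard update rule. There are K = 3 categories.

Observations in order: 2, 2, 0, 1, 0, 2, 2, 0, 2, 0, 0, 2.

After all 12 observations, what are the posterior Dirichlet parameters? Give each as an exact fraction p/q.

obs 1: x=2 → posterior Dirichlet(11/3, 2, 17/5)
obs 2: x=2 → posterior Dirichlet(11/3, 2, 22/5)
obs 3: x=0 → posterior Dirichlet(14/3, 2, 22/5)
obs 4: x=1 → posterior Dirichlet(14/3, 3, 22/5)
obs 5: x=0 → posterior Dirichlet(17/3, 3, 22/5)
obs 6: x=2 → posterior Dirichlet(17/3, 3, 27/5)
obs 7: x=2 → posterior Dirichlet(17/3, 3, 32/5)
obs 8: x=0 → posterior Dirichlet(20/3, 3, 32/5)
obs 9: x=2 → posterior Dirichlet(20/3, 3, 37/5)
obs 10: x=0 → posterior Dirichlet(23/3, 3, 37/5)
obs 11: x=0 → posterior Dirichlet(26/3, 3, 37/5)
obs 12: x=2 → posterior Dirichlet(26/3, 3, 42/5)

alpha_1=26/3, alpha_2=3, alpha_3=42/5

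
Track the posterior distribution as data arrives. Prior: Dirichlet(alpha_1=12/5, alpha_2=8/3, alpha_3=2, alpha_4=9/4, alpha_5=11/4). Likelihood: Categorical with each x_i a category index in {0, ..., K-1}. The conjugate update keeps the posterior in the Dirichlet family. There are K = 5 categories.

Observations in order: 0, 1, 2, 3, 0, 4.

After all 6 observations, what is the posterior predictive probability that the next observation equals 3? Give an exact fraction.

obs 1: x=0 → posterior Dirichlet(17/5, 8/3, 2, 9/4, 11/4)
obs 2: x=1 → posterior Dirichlet(17/5, 11/3, 2, 9/4, 11/4)
obs 3: x=2 → posterior Dirichlet(17/5, 11/3, 3, 9/4, 11/4)
obs 4: x=3 → posterior Dirichlet(17/5, 11/3, 3, 13/4, 11/4)
obs 5: x=0 → posterior Dirichlet(22/5, 11/3, 3, 13/4, 11/4)
obs 6: x=4 → posterior Dirichlet(22/5, 11/3, 3, 13/4, 15/4)

195/1084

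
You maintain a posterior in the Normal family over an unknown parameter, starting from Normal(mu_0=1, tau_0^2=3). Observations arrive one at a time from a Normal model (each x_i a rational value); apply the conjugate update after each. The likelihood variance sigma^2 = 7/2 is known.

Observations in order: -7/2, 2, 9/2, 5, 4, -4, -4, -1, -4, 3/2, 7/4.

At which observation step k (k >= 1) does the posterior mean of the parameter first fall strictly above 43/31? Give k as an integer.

obs 1: x=-7/2 → posterior Normal(-14/13, 21/13)
obs 2: x=2 → posterior Normal(-2/19, 21/19)
obs 3: x=9/2 → posterior Normal(1, 21/25)
obs 4: x=5 → posterior Normal(55/31, 21/31)
obs 5: x=4 → posterior Normal(79/37, 21/37)
obs 6: x=-4 → posterior Normal(55/43, 21/43)
obs 7: x=-4 → posterior Normal(31/49, 3/7)
obs 8: x=-1 → posterior Normal(5/11, 21/55)
obs 9: x=-4 → posterior Normal(1/61, 21/61)
obs 10: x=3/2 → posterior Normal(10/67, 21/67)
obs 11: x=7/4 → posterior Normal(41/146, 21/73)

k = 4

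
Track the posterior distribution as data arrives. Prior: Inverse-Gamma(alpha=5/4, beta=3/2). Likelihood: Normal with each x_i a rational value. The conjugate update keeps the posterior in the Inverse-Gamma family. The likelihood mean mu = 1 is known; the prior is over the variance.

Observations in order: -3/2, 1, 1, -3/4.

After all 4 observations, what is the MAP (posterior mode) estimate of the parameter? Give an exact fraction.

197/136

obs 1: x=-3/2 → posterior Inverse-Gamma(7/4, 37/8)
obs 2: x=1 → posterior Inverse-Gamma(9/4, 37/8)
obs 3: x=1 → posterior Inverse-Gamma(11/4, 37/8)
obs 4: x=-3/4 → posterior Inverse-Gamma(13/4, 197/32)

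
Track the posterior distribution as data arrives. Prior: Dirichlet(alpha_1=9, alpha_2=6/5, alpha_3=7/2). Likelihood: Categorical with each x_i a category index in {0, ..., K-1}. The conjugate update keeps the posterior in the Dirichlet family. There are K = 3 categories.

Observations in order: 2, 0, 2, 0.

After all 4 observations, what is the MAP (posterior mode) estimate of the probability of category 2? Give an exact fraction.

15/49

obs 1: x=2 → posterior Dirichlet(9, 6/5, 9/2)
obs 2: x=0 → posterior Dirichlet(10, 6/5, 9/2)
obs 3: x=2 → posterior Dirichlet(10, 6/5, 11/2)
obs 4: x=0 → posterior Dirichlet(11, 6/5, 11/2)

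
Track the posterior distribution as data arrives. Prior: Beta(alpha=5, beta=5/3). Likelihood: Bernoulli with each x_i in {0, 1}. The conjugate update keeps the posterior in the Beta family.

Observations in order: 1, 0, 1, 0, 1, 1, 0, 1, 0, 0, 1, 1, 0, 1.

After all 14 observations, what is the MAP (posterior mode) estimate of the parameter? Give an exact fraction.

obs 1: x=1 → posterior Beta(6, 5/3)
obs 2: x=0 → posterior Beta(6, 8/3)
obs 3: x=1 → posterior Beta(7, 8/3)
obs 4: x=0 → posterior Beta(7, 11/3)
obs 5: x=1 → posterior Beta(8, 11/3)
obs 6: x=1 → posterior Beta(9, 11/3)
obs 7: x=0 → posterior Beta(9, 14/3)
obs 8: x=1 → posterior Beta(10, 14/3)
obs 9: x=0 → posterior Beta(10, 17/3)
obs 10: x=0 → posterior Beta(10, 20/3)
obs 11: x=1 → posterior Beta(11, 20/3)
obs 12: x=1 → posterior Beta(12, 20/3)
obs 13: x=0 → posterior Beta(12, 23/3)
obs 14: x=1 → posterior Beta(13, 23/3)

9/14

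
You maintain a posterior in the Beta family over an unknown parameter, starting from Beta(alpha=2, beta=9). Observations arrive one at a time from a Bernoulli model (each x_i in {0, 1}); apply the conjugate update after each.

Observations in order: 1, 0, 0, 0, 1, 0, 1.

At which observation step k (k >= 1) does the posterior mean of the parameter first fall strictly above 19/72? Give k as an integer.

k = 7

obs 1: x=1 → posterior Beta(3, 9)
obs 2: x=0 → posterior Beta(3, 10)
obs 3: x=0 → posterior Beta(3, 11)
obs 4: x=0 → posterior Beta(3, 12)
obs 5: x=1 → posterior Beta(4, 12)
obs 6: x=0 → posterior Beta(4, 13)
obs 7: x=1 → posterior Beta(5, 13)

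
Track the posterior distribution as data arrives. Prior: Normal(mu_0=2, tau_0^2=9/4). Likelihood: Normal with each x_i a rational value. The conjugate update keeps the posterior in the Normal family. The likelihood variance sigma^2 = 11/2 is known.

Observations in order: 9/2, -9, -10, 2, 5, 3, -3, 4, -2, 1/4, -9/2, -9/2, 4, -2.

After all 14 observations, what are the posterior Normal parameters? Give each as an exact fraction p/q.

mu_0=-265/592, tau_0^2=99/296

obs 1: x=9/2 → posterior Normal(169/62, 99/62)
obs 2: x=-9 → posterior Normal(7/80, 99/80)
obs 3: x=-10 → posterior Normal(-173/98, 99/98)
obs 4: x=2 → posterior Normal(-137/116, 99/116)
obs 5: x=5 → posterior Normal(-47/134, 99/134)
obs 6: x=3 → posterior Normal(7/152, 99/152)
obs 7: x=-3 → posterior Normal(-47/170, 99/170)
obs 8: x=4 → posterior Normal(25/188, 99/188)
obs 9: x=-2 → posterior Normal(-11/206, 99/206)
obs 10: x=1/4 → posterior Normal(-13/448, 99/224)
obs 11: x=-9/2 → posterior Normal(-175/484, 9/22)
obs 12: x=-9/2 → posterior Normal(-337/520, 99/260)
obs 13: x=4 → posterior Normal(-193/556, 99/278)
obs 14: x=-2 → posterior Normal(-265/592, 99/296)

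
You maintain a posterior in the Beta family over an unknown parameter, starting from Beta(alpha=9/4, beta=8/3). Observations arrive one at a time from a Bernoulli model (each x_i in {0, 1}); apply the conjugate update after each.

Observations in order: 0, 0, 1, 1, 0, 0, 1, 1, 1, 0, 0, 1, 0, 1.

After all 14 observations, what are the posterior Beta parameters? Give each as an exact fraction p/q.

alpha=37/4, beta=29/3

obs 1: x=0 → posterior Beta(9/4, 11/3)
obs 2: x=0 → posterior Beta(9/4, 14/3)
obs 3: x=1 → posterior Beta(13/4, 14/3)
obs 4: x=1 → posterior Beta(17/4, 14/3)
obs 5: x=0 → posterior Beta(17/4, 17/3)
obs 6: x=0 → posterior Beta(17/4, 20/3)
obs 7: x=1 → posterior Beta(21/4, 20/3)
obs 8: x=1 → posterior Beta(25/4, 20/3)
obs 9: x=1 → posterior Beta(29/4, 20/3)
obs 10: x=0 → posterior Beta(29/4, 23/3)
obs 11: x=0 → posterior Beta(29/4, 26/3)
obs 12: x=1 → posterior Beta(33/4, 26/3)
obs 13: x=0 → posterior Beta(33/4, 29/3)
obs 14: x=1 → posterior Beta(37/4, 29/3)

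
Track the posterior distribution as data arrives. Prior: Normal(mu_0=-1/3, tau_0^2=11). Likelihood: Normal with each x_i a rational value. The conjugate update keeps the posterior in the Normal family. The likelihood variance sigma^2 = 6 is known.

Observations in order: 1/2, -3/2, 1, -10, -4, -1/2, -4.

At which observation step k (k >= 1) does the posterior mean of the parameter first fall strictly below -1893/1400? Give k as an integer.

k = 4

obs 1: x=1/2 → posterior Normal(7/34, 66/17)
obs 2: x=-3/2 → posterior Normal(-13/28, 33/14)
obs 3: x=1 → posterior Normal(-2/39, 22/13)
obs 4: x=-10 → posterior Normal(-56/25, 33/25)
obs 5: x=-4 → posterior Normal(-156/61, 66/61)
obs 6: x=-1/2 → posterior Normal(-323/144, 11/12)
obs 7: x=-4 → posterior Normal(-411/166, 66/83)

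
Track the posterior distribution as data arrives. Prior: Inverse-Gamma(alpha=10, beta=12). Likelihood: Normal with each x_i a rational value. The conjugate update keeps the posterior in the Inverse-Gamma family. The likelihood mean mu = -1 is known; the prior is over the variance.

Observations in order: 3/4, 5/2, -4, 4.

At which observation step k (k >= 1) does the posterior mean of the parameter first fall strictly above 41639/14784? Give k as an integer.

k = 4

obs 1: x=3/4 → posterior Inverse-Gamma(21/2, 433/32)
obs 2: x=5/2 → posterior Inverse-Gamma(11, 629/32)
obs 3: x=-4 → posterior Inverse-Gamma(23/2, 773/32)
obs 4: x=4 → posterior Inverse-Gamma(12, 1173/32)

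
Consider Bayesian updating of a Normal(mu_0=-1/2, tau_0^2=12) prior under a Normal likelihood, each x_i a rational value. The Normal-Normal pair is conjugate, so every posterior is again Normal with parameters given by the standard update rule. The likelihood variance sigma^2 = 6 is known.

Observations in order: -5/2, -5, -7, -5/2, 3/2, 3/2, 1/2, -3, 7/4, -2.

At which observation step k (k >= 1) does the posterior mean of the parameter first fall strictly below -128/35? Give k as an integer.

k = 3

obs 1: x=-5/2 → posterior Normal(-11/6, 4)
obs 2: x=-5 → posterior Normal(-31/10, 12/5)
obs 3: x=-7 → posterior Normal(-59/14, 12/7)
obs 4: x=-5/2 → posterior Normal(-23/6, 4/3)
obs 5: x=3/2 → posterior Normal(-63/22, 12/11)
obs 6: x=3/2 → posterior Normal(-57/26, 12/13)
obs 7: x=1/2 → posterior Normal(-11/6, 4/5)
obs 8: x=-3 → posterior Normal(-67/34, 12/17)
obs 9: x=7/4 → posterior Normal(-30/19, 12/19)
obs 10: x=-2 → posterior Normal(-34/21, 4/7)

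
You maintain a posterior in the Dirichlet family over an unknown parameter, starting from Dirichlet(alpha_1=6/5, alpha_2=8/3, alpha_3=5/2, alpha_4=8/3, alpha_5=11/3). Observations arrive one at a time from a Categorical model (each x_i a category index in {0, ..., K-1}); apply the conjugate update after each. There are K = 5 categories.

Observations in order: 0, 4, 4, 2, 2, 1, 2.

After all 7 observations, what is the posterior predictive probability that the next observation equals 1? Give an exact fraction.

obs 1: x=0 → posterior Dirichlet(11/5, 8/3, 5/2, 8/3, 11/3)
obs 2: x=4 → posterior Dirichlet(11/5, 8/3, 5/2, 8/3, 14/3)
obs 3: x=4 → posterior Dirichlet(11/5, 8/3, 5/2, 8/3, 17/3)
obs 4: x=2 → posterior Dirichlet(11/5, 8/3, 7/2, 8/3, 17/3)
obs 5: x=2 → posterior Dirichlet(11/5, 8/3, 9/2, 8/3, 17/3)
obs 6: x=1 → posterior Dirichlet(11/5, 11/3, 9/2, 8/3, 17/3)
obs 7: x=2 → posterior Dirichlet(11/5, 11/3, 11/2, 8/3, 17/3)

110/591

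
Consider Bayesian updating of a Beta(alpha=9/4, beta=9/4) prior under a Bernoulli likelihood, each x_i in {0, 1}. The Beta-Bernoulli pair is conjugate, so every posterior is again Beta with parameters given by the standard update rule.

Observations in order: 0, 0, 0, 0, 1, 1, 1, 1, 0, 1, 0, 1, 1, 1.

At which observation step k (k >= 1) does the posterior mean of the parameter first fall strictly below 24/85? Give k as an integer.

obs 1: x=0 → posterior Beta(9/4, 13/4)
obs 2: x=0 → posterior Beta(9/4, 17/4)
obs 3: x=0 → posterior Beta(9/4, 21/4)
obs 4: x=0 → posterior Beta(9/4, 25/4)
obs 5: x=1 → posterior Beta(13/4, 25/4)
obs 6: x=1 → posterior Beta(17/4, 25/4)
obs 7: x=1 → posterior Beta(21/4, 25/4)
obs 8: x=1 → posterior Beta(25/4, 25/4)
obs 9: x=0 → posterior Beta(25/4, 29/4)
obs 10: x=1 → posterior Beta(29/4, 29/4)
obs 11: x=0 → posterior Beta(29/4, 33/4)
obs 12: x=1 → posterior Beta(33/4, 33/4)
obs 13: x=1 → posterior Beta(37/4, 33/4)
obs 14: x=1 → posterior Beta(41/4, 33/4)

k = 4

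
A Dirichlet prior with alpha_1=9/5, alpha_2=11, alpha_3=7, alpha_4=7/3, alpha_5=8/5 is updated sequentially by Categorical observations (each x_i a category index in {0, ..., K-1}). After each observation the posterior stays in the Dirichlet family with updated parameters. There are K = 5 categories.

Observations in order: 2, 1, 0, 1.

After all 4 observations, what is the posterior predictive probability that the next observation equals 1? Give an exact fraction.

obs 1: x=2 → posterior Dirichlet(9/5, 11, 8, 7/3, 8/5)
obs 2: x=1 → posterior Dirichlet(9/5, 12, 8, 7/3, 8/5)
obs 3: x=0 → posterior Dirichlet(14/5, 12, 8, 7/3, 8/5)
obs 4: x=1 → posterior Dirichlet(14/5, 13, 8, 7/3, 8/5)

15/32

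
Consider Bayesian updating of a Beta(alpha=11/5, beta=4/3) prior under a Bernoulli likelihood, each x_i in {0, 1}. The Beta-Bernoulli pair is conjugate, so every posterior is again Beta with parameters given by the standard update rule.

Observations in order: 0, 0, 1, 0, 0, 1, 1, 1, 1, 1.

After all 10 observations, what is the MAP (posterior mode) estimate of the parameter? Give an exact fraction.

obs 1: x=0 → posterior Beta(11/5, 7/3)
obs 2: x=0 → posterior Beta(11/5, 10/3)
obs 3: x=1 → posterior Beta(16/5, 10/3)
obs 4: x=0 → posterior Beta(16/5, 13/3)
obs 5: x=0 → posterior Beta(16/5, 16/3)
obs 6: x=1 → posterior Beta(21/5, 16/3)
obs 7: x=1 → posterior Beta(26/5, 16/3)
obs 8: x=1 → posterior Beta(31/5, 16/3)
obs 9: x=1 → posterior Beta(36/5, 16/3)
obs 10: x=1 → posterior Beta(41/5, 16/3)

108/173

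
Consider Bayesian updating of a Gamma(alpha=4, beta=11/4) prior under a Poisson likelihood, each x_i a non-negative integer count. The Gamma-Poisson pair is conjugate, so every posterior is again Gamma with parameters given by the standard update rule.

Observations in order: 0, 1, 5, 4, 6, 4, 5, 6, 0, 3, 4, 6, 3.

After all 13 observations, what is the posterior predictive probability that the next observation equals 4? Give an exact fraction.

obs 1: x=0 → posterior Gamma(4, 15/4)
obs 2: x=1 → posterior Gamma(5, 19/4)
obs 3: x=5 → posterior Gamma(10, 23/4)
obs 4: x=4 → posterior Gamma(14, 27/4)
obs 5: x=6 → posterior Gamma(20, 31/4)
obs 6: x=4 → posterior Gamma(24, 35/4)
obs 7: x=5 → posterior Gamma(29, 39/4)
obs 8: x=6 → posterior Gamma(35, 43/4)
obs 9: x=0 → posterior Gamma(35, 47/4)
obs 10: x=3 → posterior Gamma(38, 51/4)
obs 11: x=4 → posterior Gamma(42, 55/4)
obs 12: x=6 → posterior Gamma(48, 59/4)
obs 13: x=3 → posterior Gamma(51, 63/4)

4727590974809657321444125685918806020962485388312709513242586833291280538680145004125674646068847872/27171533427169145948033313815083770302683986759248413894490616910987463428445969005305074705966325643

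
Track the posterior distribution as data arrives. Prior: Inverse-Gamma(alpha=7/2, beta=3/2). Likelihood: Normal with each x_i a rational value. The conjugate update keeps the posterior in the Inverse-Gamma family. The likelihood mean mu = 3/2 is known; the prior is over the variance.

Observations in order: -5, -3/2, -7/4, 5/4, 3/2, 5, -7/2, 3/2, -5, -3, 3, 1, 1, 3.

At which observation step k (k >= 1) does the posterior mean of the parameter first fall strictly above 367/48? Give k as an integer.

obs 1: x=-5 → posterior Inverse-Gamma(4, 181/8)
obs 2: x=-3/2 → posterior Inverse-Gamma(9/2, 217/8)
obs 3: x=-7/4 → posterior Inverse-Gamma(5, 1037/32)
obs 4: x=5/4 → posterior Inverse-Gamma(11/2, 519/16)
obs 5: x=3/2 → posterior Inverse-Gamma(6, 519/16)
obs 6: x=5 → posterior Inverse-Gamma(13/2, 617/16)
obs 7: x=-7/2 → posterior Inverse-Gamma(7, 817/16)
obs 8: x=3/2 → posterior Inverse-Gamma(15/2, 817/16)
obs 9: x=-5 → posterior Inverse-Gamma(8, 1155/16)
obs 10: x=-3 → posterior Inverse-Gamma(17/2, 1317/16)
obs 11: x=3 → posterior Inverse-Gamma(9, 1335/16)
obs 12: x=1 → posterior Inverse-Gamma(19/2, 1337/16)
obs 13: x=1 → posterior Inverse-Gamma(10, 1339/16)
obs 14: x=3 → posterior Inverse-Gamma(21/2, 1357/16)

k = 2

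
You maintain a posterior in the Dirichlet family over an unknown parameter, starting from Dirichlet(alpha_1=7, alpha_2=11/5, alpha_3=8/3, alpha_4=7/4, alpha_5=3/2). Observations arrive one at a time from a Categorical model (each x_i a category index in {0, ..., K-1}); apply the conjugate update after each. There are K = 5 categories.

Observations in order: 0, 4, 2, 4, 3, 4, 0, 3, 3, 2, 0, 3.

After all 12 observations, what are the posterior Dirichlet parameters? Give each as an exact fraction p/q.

obs 1: x=0 → posterior Dirichlet(8, 11/5, 8/3, 7/4, 3/2)
obs 2: x=4 → posterior Dirichlet(8, 11/5, 8/3, 7/4, 5/2)
obs 3: x=2 → posterior Dirichlet(8, 11/5, 11/3, 7/4, 5/2)
obs 4: x=4 → posterior Dirichlet(8, 11/5, 11/3, 7/4, 7/2)
obs 5: x=3 → posterior Dirichlet(8, 11/5, 11/3, 11/4, 7/2)
obs 6: x=4 → posterior Dirichlet(8, 11/5, 11/3, 11/4, 9/2)
obs 7: x=0 → posterior Dirichlet(9, 11/5, 11/3, 11/4, 9/2)
obs 8: x=3 → posterior Dirichlet(9, 11/5, 11/3, 15/4, 9/2)
obs 9: x=3 → posterior Dirichlet(9, 11/5, 11/3, 19/4, 9/2)
obs 10: x=2 → posterior Dirichlet(9, 11/5, 14/3, 19/4, 9/2)
obs 11: x=0 → posterior Dirichlet(10, 11/5, 14/3, 19/4, 9/2)
obs 12: x=3 → posterior Dirichlet(10, 11/5, 14/3, 23/4, 9/2)

alpha_1=10, alpha_2=11/5, alpha_3=14/3, alpha_4=23/4, alpha_5=9/2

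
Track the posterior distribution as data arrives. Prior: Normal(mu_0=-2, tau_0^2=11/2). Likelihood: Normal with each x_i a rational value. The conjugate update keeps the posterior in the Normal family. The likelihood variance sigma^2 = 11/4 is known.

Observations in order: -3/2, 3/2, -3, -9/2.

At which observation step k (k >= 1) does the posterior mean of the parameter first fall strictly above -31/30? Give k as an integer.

k = 2

obs 1: x=-3/2 → posterior Normal(-5/3, 11/6)
obs 2: x=3/2 → posterior Normal(-2/5, 11/10)
obs 3: x=-3 → posterior Normal(-8/7, 11/14)
obs 4: x=-9/2 → posterior Normal(-17/9, 11/18)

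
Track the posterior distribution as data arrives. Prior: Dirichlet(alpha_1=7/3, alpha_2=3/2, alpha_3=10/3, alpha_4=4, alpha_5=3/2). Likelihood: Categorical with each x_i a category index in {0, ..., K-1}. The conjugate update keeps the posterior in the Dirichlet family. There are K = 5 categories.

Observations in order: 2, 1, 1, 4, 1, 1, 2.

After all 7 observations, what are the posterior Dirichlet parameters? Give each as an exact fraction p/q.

obs 1: x=2 → posterior Dirichlet(7/3, 3/2, 13/3, 4, 3/2)
obs 2: x=1 → posterior Dirichlet(7/3, 5/2, 13/3, 4, 3/2)
obs 3: x=1 → posterior Dirichlet(7/3, 7/2, 13/3, 4, 3/2)
obs 4: x=4 → posterior Dirichlet(7/3, 7/2, 13/3, 4, 5/2)
obs 5: x=1 → posterior Dirichlet(7/3, 9/2, 13/3, 4, 5/2)
obs 6: x=1 → posterior Dirichlet(7/3, 11/2, 13/3, 4, 5/2)
obs 7: x=2 → posterior Dirichlet(7/3, 11/2, 16/3, 4, 5/2)

alpha_1=7/3, alpha_2=11/2, alpha_3=16/3, alpha_4=4, alpha_5=5/2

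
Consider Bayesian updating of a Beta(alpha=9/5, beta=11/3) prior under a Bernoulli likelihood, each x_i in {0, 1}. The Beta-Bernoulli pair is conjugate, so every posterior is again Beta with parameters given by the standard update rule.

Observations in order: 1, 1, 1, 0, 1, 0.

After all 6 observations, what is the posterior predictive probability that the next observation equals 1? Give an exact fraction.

87/172

obs 1: x=1 → posterior Beta(14/5, 11/3)
obs 2: x=1 → posterior Beta(19/5, 11/3)
obs 3: x=1 → posterior Beta(24/5, 11/3)
obs 4: x=0 → posterior Beta(24/5, 14/3)
obs 5: x=1 → posterior Beta(29/5, 14/3)
obs 6: x=0 → posterior Beta(29/5, 17/3)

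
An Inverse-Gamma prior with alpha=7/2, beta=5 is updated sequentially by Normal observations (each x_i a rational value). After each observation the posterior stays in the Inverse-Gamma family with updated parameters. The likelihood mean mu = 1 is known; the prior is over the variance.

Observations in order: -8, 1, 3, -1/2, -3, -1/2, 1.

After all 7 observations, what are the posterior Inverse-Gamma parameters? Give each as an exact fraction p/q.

alpha=7, beta=231/4

obs 1: x=-8 → posterior Inverse-Gamma(4, 91/2)
obs 2: x=1 → posterior Inverse-Gamma(9/2, 91/2)
obs 3: x=3 → posterior Inverse-Gamma(5, 95/2)
obs 4: x=-1/2 → posterior Inverse-Gamma(11/2, 389/8)
obs 5: x=-3 → posterior Inverse-Gamma(6, 453/8)
obs 6: x=-1/2 → posterior Inverse-Gamma(13/2, 231/4)
obs 7: x=1 → posterior Inverse-Gamma(7, 231/4)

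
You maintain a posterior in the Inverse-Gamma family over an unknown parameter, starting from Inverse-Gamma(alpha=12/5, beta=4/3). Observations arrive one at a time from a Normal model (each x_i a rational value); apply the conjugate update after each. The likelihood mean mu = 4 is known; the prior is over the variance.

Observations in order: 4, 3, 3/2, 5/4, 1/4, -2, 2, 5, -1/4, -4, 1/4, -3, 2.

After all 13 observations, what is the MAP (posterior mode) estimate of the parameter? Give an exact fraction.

3325/297

obs 1: x=4 → posterior Inverse-Gamma(29/10, 4/3)
obs 2: x=3 → posterior Inverse-Gamma(17/5, 11/6)
obs 3: x=3/2 → posterior Inverse-Gamma(39/10, 119/24)
obs 4: x=5/4 → posterior Inverse-Gamma(22/5, 839/96)
obs 5: x=1/4 → posterior Inverse-Gamma(49/10, 757/48)
obs 6: x=-2 → posterior Inverse-Gamma(27/5, 1621/48)
obs 7: x=2 → posterior Inverse-Gamma(59/10, 1717/48)
obs 8: x=5 → posterior Inverse-Gamma(32/5, 1741/48)
obs 9: x=-1/4 → posterior Inverse-Gamma(69/10, 4349/96)
obs 10: x=-4 → posterior Inverse-Gamma(37/5, 7421/96)
obs 11: x=1/4 → posterior Inverse-Gamma(79/10, 253/3)
obs 12: x=-3 → posterior Inverse-Gamma(42/5, 653/6)
obs 13: x=2 → posterior Inverse-Gamma(89/10, 665/6)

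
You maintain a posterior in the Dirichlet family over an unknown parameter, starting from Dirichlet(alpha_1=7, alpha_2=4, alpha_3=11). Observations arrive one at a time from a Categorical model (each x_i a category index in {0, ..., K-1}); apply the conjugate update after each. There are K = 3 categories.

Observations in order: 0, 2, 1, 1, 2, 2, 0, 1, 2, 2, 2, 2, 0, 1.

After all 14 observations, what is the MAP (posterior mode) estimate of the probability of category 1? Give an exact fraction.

7/33

obs 1: x=0 → posterior Dirichlet(8, 4, 11)
obs 2: x=2 → posterior Dirichlet(8, 4, 12)
obs 3: x=1 → posterior Dirichlet(8, 5, 12)
obs 4: x=1 → posterior Dirichlet(8, 6, 12)
obs 5: x=2 → posterior Dirichlet(8, 6, 13)
obs 6: x=2 → posterior Dirichlet(8, 6, 14)
obs 7: x=0 → posterior Dirichlet(9, 6, 14)
obs 8: x=1 → posterior Dirichlet(9, 7, 14)
obs 9: x=2 → posterior Dirichlet(9, 7, 15)
obs 10: x=2 → posterior Dirichlet(9, 7, 16)
obs 11: x=2 → posterior Dirichlet(9, 7, 17)
obs 12: x=2 → posterior Dirichlet(9, 7, 18)
obs 13: x=0 → posterior Dirichlet(10, 7, 18)
obs 14: x=1 → posterior Dirichlet(10, 8, 18)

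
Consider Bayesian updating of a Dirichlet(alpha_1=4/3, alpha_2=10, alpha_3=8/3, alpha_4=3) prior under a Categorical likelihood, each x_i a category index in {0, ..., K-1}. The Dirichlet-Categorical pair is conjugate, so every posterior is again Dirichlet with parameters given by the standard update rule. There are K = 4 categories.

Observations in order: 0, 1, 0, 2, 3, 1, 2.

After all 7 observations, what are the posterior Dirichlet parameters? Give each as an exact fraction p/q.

alpha_1=10/3, alpha_2=12, alpha_3=14/3, alpha_4=4

obs 1: x=0 → posterior Dirichlet(7/3, 10, 8/3, 3)
obs 2: x=1 → posterior Dirichlet(7/3, 11, 8/3, 3)
obs 3: x=0 → posterior Dirichlet(10/3, 11, 8/3, 3)
obs 4: x=2 → posterior Dirichlet(10/3, 11, 11/3, 3)
obs 5: x=3 → posterior Dirichlet(10/3, 11, 11/3, 4)
obs 6: x=1 → posterior Dirichlet(10/3, 12, 11/3, 4)
obs 7: x=2 → posterior Dirichlet(10/3, 12, 14/3, 4)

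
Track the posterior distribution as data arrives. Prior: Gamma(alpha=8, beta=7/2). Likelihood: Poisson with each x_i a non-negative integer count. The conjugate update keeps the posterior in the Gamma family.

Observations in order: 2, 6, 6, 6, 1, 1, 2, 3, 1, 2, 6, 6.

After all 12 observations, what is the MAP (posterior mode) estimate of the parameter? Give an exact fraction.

obs 1: x=2 → posterior Gamma(10, 9/2)
obs 2: x=6 → posterior Gamma(16, 11/2)
obs 3: x=6 → posterior Gamma(22, 13/2)
obs 4: x=6 → posterior Gamma(28, 15/2)
obs 5: x=1 → posterior Gamma(29, 17/2)
obs 6: x=1 → posterior Gamma(30, 19/2)
obs 7: x=2 → posterior Gamma(32, 21/2)
obs 8: x=3 → posterior Gamma(35, 23/2)
obs 9: x=1 → posterior Gamma(36, 25/2)
obs 10: x=2 → posterior Gamma(38, 27/2)
obs 11: x=6 → posterior Gamma(44, 29/2)
obs 12: x=6 → posterior Gamma(50, 31/2)

98/31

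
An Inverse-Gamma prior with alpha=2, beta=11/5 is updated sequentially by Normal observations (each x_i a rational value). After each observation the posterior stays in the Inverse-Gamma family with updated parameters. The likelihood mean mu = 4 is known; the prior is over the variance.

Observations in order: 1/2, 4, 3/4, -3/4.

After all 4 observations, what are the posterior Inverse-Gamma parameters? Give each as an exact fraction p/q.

obs 1: x=1/2 → posterior Inverse-Gamma(5/2, 333/40)
obs 2: x=4 → posterior Inverse-Gamma(3, 333/40)
obs 3: x=3/4 → posterior Inverse-Gamma(7/2, 2177/160)
obs 4: x=-3/4 → posterior Inverse-Gamma(4, 1991/80)

alpha=4, beta=1991/80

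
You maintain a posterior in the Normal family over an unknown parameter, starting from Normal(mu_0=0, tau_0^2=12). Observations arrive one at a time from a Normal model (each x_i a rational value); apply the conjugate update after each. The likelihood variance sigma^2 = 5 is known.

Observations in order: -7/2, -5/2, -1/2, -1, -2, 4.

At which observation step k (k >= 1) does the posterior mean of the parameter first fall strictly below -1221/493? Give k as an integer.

obs 1: x=-7/2 → posterior Normal(-42/17, 60/17)
obs 2: x=-5/2 → posterior Normal(-72/29, 60/29)
obs 3: x=-1/2 → posterior Normal(-78/41, 60/41)
obs 4: x=-1 → posterior Normal(-90/53, 60/53)
obs 5: x=-2 → posterior Normal(-114/65, 12/13)
obs 6: x=4 → posterior Normal(-6/7, 60/77)

k = 2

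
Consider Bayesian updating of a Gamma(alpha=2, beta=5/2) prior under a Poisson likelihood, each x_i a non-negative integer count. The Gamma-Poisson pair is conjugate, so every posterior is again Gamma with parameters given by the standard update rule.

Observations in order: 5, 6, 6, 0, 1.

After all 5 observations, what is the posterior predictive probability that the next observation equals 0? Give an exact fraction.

obs 1: x=5 → posterior Gamma(7, 7/2)
obs 2: x=6 → posterior Gamma(13, 9/2)
obs 3: x=6 → posterior Gamma(19, 11/2)
obs 4: x=0 → posterior Gamma(19, 13/2)
obs 5: x=1 → posterior Gamma(20, 15/2)

332525673007965087890625/4064231406647572522401601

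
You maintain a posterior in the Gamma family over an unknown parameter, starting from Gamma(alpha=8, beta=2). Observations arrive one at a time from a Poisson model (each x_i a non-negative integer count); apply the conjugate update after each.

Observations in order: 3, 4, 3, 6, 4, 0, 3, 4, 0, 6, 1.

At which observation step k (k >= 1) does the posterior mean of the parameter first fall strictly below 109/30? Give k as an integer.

k = 3

obs 1: x=3 → posterior Gamma(11, 3)
obs 2: x=4 → posterior Gamma(15, 4)
obs 3: x=3 → posterior Gamma(18, 5)
obs 4: x=6 → posterior Gamma(24, 6)
obs 5: x=4 → posterior Gamma(28, 7)
obs 6: x=0 → posterior Gamma(28, 8)
obs 7: x=3 → posterior Gamma(31, 9)
obs 8: x=4 → posterior Gamma(35, 10)
obs 9: x=0 → posterior Gamma(35, 11)
obs 10: x=6 → posterior Gamma(41, 12)
obs 11: x=1 → posterior Gamma(42, 13)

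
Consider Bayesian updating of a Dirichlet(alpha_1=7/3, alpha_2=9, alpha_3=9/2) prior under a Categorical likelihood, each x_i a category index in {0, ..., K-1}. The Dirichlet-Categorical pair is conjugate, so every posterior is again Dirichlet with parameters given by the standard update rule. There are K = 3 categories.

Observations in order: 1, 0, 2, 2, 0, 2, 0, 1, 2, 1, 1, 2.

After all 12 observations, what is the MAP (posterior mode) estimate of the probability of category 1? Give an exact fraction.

obs 1: x=1 → posterior Dirichlet(7/3, 10, 9/2)
obs 2: x=0 → posterior Dirichlet(10/3, 10, 9/2)
obs 3: x=2 → posterior Dirichlet(10/3, 10, 11/2)
obs 4: x=2 → posterior Dirichlet(10/3, 10, 13/2)
obs 5: x=0 → posterior Dirichlet(13/3, 10, 13/2)
obs 6: x=2 → posterior Dirichlet(13/3, 10, 15/2)
obs 7: x=0 → posterior Dirichlet(16/3, 10, 15/2)
obs 8: x=1 → posterior Dirichlet(16/3, 11, 15/2)
obs 9: x=2 → posterior Dirichlet(16/3, 11, 17/2)
obs 10: x=1 → posterior Dirichlet(16/3, 12, 17/2)
obs 11: x=1 → posterior Dirichlet(16/3, 13, 17/2)
obs 12: x=2 → posterior Dirichlet(16/3, 13, 19/2)

72/149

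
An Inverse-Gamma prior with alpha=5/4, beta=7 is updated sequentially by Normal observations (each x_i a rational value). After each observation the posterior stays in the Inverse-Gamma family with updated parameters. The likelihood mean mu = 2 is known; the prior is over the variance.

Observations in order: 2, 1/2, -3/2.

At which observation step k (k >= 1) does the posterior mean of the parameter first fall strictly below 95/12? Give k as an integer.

obs 1: x=2 → posterior Inverse-Gamma(7/4, 7)
obs 2: x=1/2 → posterior Inverse-Gamma(9/4, 65/8)
obs 3: x=-3/2 → posterior Inverse-Gamma(11/4, 57/4)

k = 2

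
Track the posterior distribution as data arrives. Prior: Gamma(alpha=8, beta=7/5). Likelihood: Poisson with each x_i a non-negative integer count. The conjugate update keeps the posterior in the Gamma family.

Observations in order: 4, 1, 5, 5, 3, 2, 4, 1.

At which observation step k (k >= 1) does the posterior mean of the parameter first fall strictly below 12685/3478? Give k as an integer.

obs 1: x=4 → posterior Gamma(12, 12/5)
obs 2: x=1 → posterior Gamma(13, 17/5)
obs 3: x=5 → posterior Gamma(18, 22/5)
obs 4: x=5 → posterior Gamma(23, 27/5)
obs 5: x=3 → posterior Gamma(26, 32/5)
obs 6: x=2 → posterior Gamma(28, 37/5)
obs 7: x=4 → posterior Gamma(32, 42/5)
obs 8: x=1 → posterior Gamma(33, 47/5)

k = 8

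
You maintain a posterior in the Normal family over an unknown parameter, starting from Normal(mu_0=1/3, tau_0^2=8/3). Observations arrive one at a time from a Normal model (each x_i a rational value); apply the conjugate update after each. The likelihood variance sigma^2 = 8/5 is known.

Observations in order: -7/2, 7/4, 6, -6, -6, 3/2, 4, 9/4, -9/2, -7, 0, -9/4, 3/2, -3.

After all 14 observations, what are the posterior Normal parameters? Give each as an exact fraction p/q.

mu_0=-301/292, tau_0^2=8/73

obs 1: x=-7/2 → posterior Normal(-33/16, 1)
obs 2: x=7/4 → posterior Normal(-31/52, 8/13)
obs 3: x=6 → posterior Normal(89/72, 4/9)
obs 4: x=-6 → posterior Normal(-31/92, 8/23)
obs 5: x=-6 → posterior Normal(-151/112, 2/7)
obs 6: x=3/2 → posterior Normal(-11/12, 8/33)
obs 7: x=4 → posterior Normal(-41/152, 4/19)
obs 8: x=9/4 → posterior Normal(1/43, 8/43)
obs 9: x=-9/2 → posterior Normal(-43/96, 1/6)
obs 10: x=-7 → posterior Normal(-113/106, 8/53)
obs 11: x=0 → posterior Normal(-113/116, 4/29)
obs 12: x=-9/4 → posterior Normal(-271/252, 8/63)
obs 13: x=3/2 → posterior Normal(-241/272, 2/17)
obs 14: x=-3 → posterior Normal(-301/292, 8/73)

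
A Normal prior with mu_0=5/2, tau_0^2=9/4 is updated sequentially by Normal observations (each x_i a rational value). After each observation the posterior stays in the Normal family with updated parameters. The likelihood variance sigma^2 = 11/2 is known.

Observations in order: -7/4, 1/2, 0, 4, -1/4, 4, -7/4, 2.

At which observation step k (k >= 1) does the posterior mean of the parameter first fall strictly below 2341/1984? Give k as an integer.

k = 2

obs 1: x=-7/4 → posterior Normal(157/124, 99/62)
obs 2: x=1/2 → posterior Normal(35/32, 99/80)
obs 3: x=0 → posterior Normal(25/28, 99/98)
obs 4: x=4 → posterior Normal(11/8, 99/116)
obs 5: x=-1/4 → posterior Normal(155/134, 99/134)
obs 6: x=4 → posterior Normal(227/152, 99/152)
obs 7: x=-7/4 → posterior Normal(23/20, 99/170)
obs 8: x=2 → posterior Normal(463/376, 99/188)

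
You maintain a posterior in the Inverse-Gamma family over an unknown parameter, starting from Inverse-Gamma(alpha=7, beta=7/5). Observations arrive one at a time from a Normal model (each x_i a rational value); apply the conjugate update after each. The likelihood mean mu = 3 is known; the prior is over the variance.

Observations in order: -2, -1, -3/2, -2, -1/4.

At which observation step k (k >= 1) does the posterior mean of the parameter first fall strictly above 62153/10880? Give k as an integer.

obs 1: x=-2 → posterior Inverse-Gamma(15/2, 139/10)
obs 2: x=-1 → posterior Inverse-Gamma(8, 219/10)
obs 3: x=-3/2 → posterior Inverse-Gamma(17/2, 1281/40)
obs 4: x=-2 → posterior Inverse-Gamma(9, 1781/40)
obs 5: x=-1/4 → posterior Inverse-Gamma(19/2, 7969/160)

k = 5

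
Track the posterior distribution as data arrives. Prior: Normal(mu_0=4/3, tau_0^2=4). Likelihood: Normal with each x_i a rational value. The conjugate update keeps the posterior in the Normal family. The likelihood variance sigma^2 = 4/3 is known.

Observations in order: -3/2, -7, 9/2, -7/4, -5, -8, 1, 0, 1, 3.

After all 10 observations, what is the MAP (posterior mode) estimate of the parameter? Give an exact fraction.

-479/372

obs 1: x=-3/2 → posterior Normal(-19/24, 1)
obs 2: x=-7 → posterior Normal(-145/42, 4/7)
obs 3: x=9/2 → posterior Normal(-16/15, 2/5)
obs 4: x=-7/4 → posterior Normal(-191/156, 4/13)
obs 5: x=-5 → posterior Normal(-371/192, 1/4)
obs 6: x=-8 → posterior Normal(-659/228, 4/19)
obs 7: x=1 → posterior Normal(-623/264, 2/11)
obs 8: x=0 → posterior Normal(-623/300, 4/25)
obs 9: x=1 → posterior Normal(-587/336, 1/7)
obs 10: x=3 → posterior Normal(-479/372, 4/31)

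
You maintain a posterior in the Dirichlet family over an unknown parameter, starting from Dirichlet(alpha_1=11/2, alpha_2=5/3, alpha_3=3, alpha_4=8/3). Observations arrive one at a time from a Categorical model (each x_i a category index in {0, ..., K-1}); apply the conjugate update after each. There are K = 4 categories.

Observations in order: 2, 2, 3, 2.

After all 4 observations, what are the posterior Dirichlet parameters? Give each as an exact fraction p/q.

obs 1: x=2 → posterior Dirichlet(11/2, 5/3, 4, 8/3)
obs 2: x=2 → posterior Dirichlet(11/2, 5/3, 5, 8/3)
obs 3: x=3 → posterior Dirichlet(11/2, 5/3, 5, 11/3)
obs 4: x=2 → posterior Dirichlet(11/2, 5/3, 6, 11/3)

alpha_1=11/2, alpha_2=5/3, alpha_3=6, alpha_4=11/3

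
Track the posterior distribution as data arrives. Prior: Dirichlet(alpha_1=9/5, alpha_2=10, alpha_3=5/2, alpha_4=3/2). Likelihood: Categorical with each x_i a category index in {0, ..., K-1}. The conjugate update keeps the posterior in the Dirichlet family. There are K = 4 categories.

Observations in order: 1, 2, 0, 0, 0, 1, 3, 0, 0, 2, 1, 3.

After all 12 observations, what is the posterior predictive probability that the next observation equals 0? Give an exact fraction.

34/139

obs 1: x=1 → posterior Dirichlet(9/5, 11, 5/2, 3/2)
obs 2: x=2 → posterior Dirichlet(9/5, 11, 7/2, 3/2)
obs 3: x=0 → posterior Dirichlet(14/5, 11, 7/2, 3/2)
obs 4: x=0 → posterior Dirichlet(19/5, 11, 7/2, 3/2)
obs 5: x=0 → posterior Dirichlet(24/5, 11, 7/2, 3/2)
obs 6: x=1 → posterior Dirichlet(24/5, 12, 7/2, 3/2)
obs 7: x=3 → posterior Dirichlet(24/5, 12, 7/2, 5/2)
obs 8: x=0 → posterior Dirichlet(29/5, 12, 7/2, 5/2)
obs 9: x=0 → posterior Dirichlet(34/5, 12, 7/2, 5/2)
obs 10: x=2 → posterior Dirichlet(34/5, 12, 9/2, 5/2)
obs 11: x=1 → posterior Dirichlet(34/5, 13, 9/2, 5/2)
obs 12: x=3 → posterior Dirichlet(34/5, 13, 9/2, 7/2)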